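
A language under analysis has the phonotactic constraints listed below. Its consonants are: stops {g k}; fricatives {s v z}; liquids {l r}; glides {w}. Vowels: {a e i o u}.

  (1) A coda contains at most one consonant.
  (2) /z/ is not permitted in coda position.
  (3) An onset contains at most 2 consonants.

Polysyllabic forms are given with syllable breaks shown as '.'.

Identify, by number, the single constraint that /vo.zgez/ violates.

/vo.zgez/: syllable 2 coda contains /z/.
This is a violation of constraint 2: "/z/ is not permitted in coda position."
The remaining constraints (1, 3) are satisfied.

2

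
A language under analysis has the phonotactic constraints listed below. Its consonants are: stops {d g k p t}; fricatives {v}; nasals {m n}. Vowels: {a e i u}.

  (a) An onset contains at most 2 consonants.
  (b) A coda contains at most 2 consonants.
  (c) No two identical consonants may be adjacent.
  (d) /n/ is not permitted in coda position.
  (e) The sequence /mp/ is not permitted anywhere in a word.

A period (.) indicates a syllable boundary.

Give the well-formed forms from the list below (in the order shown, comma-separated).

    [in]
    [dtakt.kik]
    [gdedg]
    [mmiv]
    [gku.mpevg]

[dtakt.kik], [gdedg]

[in] — violates constraint (d): syllable 1 coda contains /n/ → ill-formed
[dtakt.kik] — σ1 onset /dt/ (2C), coda /kt/ (2C) ok; σ2 onset /k/, coda /k/ ok → well-formed
[gdedg] — σ1 onset /gd/ (2C), coda /dg/ (2C) ok → well-formed
[mmiv] — violates constraint (c): adjacent identical consonants /mm/ → ill-formed
[gku.mpevg] — violates constraint (e): contains banned sequence /mp/ → ill-formed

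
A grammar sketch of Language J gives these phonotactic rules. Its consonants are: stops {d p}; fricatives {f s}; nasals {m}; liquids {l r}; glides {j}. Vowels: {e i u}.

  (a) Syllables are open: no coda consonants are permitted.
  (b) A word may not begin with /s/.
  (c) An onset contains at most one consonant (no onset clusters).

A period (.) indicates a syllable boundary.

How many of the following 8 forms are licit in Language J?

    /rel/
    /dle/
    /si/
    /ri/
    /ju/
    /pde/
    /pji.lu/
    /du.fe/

/rel/ — violates constraint (a): syllable 1 coda /l/ has 1 consonant (> 0) → illicit
/dle/ — violates constraint (c): syllable 1 onset /dl/ has 2 consonants (> 1) → illicit
/si/ — violates constraint (b): word begins with /s/ → illicit
/ri/ — σ1 onset /r/, coda /∅/ ok → licit
/ju/ — σ1 onset /j/, coda /∅/ ok → licit
/pde/ — violates constraint (c): syllable 1 onset /pd/ has 2 consonants (> 1) → illicit
/pji.lu/ — violates constraint (c): syllable 1 onset /pj/ has 2 consonants (> 1) → illicit
/du.fe/ — σ1 onset /d/, coda /∅/ ok; σ2 onset /f/, coda /∅/ ok → licit
Licit: /ri/, /ju/, /du.fe/ → 3.

3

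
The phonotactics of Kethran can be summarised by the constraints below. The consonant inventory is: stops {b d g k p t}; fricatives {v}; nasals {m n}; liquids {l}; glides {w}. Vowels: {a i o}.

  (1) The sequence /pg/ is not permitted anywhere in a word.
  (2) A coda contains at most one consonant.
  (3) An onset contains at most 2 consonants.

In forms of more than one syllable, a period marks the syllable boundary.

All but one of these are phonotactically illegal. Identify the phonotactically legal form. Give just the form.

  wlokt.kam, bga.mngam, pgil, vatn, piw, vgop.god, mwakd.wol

piw

wlokt.kam — violates constraint 2: syllable 1 coda /kt/ has 2 consonants (> 1) → phonotactically illegal
bga.mngam — violates constraint 3: syllable 2 onset /mng/ has 3 consonants (> 2) → phonotactically illegal
pgil — violates constraint 1: contains banned sequence /pg/ → phonotactically illegal
vatn — violates constraint 2: syllable 1 coda /tn/ has 2 consonants (> 1) → phonotactically illegal
piw — σ1 onset /p/, coda /w/ ok → phonotactically legal
vgop.god — violates constraint 1: contains banned sequence /pg/ → phonotactically illegal
mwakd.wol — violates constraint 2: syllable 1 coda /kd/ has 2 consonants (> 1) → phonotactically illegal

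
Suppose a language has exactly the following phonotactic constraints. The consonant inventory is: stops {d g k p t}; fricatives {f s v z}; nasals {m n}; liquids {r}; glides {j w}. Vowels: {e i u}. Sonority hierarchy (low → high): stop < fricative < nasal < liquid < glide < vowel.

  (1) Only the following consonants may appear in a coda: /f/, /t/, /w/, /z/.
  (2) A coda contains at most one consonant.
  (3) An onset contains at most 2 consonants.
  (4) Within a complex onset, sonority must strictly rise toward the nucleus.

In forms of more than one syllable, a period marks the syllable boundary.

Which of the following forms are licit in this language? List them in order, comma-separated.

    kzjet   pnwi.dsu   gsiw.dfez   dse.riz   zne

gsiw.dfez, dse.riz, zne

kzjet — violates constraint 3: syllable 1 onset /kzj/ has 3 consonants (> 2) → illicit
pnwi.dsu — violates constraint 3: syllable 1 onset /pnw/ has 3 consonants (> 2) → illicit
gsiw.dfez — σ1 onset /gs/ (1→2 rises), coda /w/ ok; σ2 onset /df/ (1→2 rises), coda /z/ ok → licit
dse.riz — σ1 onset /ds/ (1→2 rises), coda /∅/ ok; σ2 onset /r/, coda /z/ ok → licit
zne — σ1 onset /zn/ (2→3 rises), coda /∅/ ok → licit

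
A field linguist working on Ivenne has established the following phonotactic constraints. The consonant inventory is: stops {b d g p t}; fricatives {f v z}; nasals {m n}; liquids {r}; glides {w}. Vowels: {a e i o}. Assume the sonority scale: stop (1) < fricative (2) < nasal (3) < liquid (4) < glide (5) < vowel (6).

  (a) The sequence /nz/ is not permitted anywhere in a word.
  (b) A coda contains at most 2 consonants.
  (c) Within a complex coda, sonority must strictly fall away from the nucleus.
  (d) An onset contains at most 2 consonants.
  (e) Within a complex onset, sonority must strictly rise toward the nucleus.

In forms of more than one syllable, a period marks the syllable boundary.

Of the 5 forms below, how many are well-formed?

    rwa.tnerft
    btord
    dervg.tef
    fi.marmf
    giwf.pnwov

0

rwa.tnerft — violates constraint (b): syllable 2 coda /rft/ has 3 consonants (> 2) → ill-formed
btord — violates constraint (e): syllable 1 onset /bt/: /b/ (stop, 1) → /t/ (stop, 1) does not rise → ill-formed
dervg.tef — violates constraint (b): syllable 1 coda /rvg/ has 3 consonants (> 2) → ill-formed
fi.marmf — violates constraint (b): syllable 2 coda /rmf/ has 3 consonants (> 2) → ill-formed
giwf.pnwov — violates constraint (d): syllable 2 onset /pnw/ has 3 consonants (> 2) → ill-formed
No form is well-formed → 0.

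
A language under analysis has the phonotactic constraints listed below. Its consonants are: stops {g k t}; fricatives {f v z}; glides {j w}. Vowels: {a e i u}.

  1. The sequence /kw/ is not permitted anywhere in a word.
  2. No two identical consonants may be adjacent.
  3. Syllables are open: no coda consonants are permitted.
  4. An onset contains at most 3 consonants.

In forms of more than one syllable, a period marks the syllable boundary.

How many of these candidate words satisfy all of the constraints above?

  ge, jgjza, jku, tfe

ge — σ1 onset /g/, coda /∅/ ok → permitted
jgjza — violates constraint 4: syllable 1 onset /jgjz/ has 4 consonants (> 3) → not permitted
jku — σ1 onset /jk/ (2C), coda /∅/ ok → permitted
tfe — σ1 onset /tf/ (2C), coda /∅/ ok → permitted
Permitted: ge, jku, tfe → 3.

3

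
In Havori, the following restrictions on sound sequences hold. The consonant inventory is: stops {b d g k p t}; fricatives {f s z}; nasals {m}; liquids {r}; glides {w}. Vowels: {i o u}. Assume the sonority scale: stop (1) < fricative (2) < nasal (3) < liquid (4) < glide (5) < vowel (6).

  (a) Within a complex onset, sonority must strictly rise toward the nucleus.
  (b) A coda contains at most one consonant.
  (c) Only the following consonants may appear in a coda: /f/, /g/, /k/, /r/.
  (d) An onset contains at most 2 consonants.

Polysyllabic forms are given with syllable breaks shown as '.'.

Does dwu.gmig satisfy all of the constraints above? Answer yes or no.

yes

dwu.gmig — σ1 onset /dw/ (1→5 rises), coda /∅/ ok; σ2 onset /gm/ (1→3 rises), coda /g/ ok → licit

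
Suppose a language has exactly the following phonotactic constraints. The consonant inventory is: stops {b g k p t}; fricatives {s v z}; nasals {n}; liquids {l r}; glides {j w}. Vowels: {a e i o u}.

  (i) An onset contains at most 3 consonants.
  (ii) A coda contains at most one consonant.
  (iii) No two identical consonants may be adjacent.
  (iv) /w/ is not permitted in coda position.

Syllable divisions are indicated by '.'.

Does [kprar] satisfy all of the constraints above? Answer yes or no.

yes

[kprar] — σ1 onset /kpr/ (3C), coda /r/ ok → phonotactically legal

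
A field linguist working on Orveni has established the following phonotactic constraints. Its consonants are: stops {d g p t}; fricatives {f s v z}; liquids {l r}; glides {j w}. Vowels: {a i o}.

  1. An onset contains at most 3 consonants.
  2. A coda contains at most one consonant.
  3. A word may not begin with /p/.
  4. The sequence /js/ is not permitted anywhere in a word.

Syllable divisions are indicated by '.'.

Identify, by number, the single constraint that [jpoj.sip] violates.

[jpoj.sip]: contains banned sequence /js/.
This is a violation of constraint 4: "The sequence /js/ is not permitted anywhere in a word."
The remaining constraints (1, 2, 3) are satisfied.

4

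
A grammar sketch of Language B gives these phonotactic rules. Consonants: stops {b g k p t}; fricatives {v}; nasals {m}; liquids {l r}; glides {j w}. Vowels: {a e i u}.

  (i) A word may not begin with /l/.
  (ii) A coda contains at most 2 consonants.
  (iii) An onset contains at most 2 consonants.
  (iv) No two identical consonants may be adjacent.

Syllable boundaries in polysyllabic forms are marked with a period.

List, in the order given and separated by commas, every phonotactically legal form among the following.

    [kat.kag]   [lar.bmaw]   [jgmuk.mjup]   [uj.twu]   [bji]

[kat.kag], [uj.twu], [bji]

[kat.kag] — σ1 onset /k/, coda /t/ ok; σ2 onset /k/, coda /g/ ok → phonotactically legal
[lar.bmaw] — violates constraint (i): word begins with /l/ → phonotactically illegal
[jgmuk.mjup] — violates constraint (iii): syllable 1 onset /jgm/ has 3 consonants (> 2) → phonotactically illegal
[uj.twu] — σ1 onset /∅/, coda /j/ ok; σ2 onset /tw/ (2C), coda /∅/ ok → phonotactically legal
[bji] — σ1 onset /bj/ (2C), coda /∅/ ok → phonotactically legal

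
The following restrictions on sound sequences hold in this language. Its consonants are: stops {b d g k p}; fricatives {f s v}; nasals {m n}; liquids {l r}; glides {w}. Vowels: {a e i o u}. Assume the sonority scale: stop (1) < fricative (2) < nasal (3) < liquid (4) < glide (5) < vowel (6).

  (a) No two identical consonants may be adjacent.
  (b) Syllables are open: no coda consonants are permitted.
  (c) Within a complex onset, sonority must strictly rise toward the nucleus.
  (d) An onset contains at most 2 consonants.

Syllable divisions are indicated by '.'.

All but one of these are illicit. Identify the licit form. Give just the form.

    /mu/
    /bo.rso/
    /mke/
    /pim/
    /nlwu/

/mu/

/mu/ — σ1 onset /m/, coda /∅/ ok → licit
/bo.rso/ — violates constraint (c): syllable 2 onset /rs/: /r/ (liquid, 4) → /s/ (fricative, 2) does not rise → illicit
/mke/ — violates constraint (c): syllable 1 onset /mk/: /m/ (nasal, 3) → /k/ (stop, 1) does not rise → illicit
/pim/ — violates constraint (b): syllable 1 coda /m/ has 1 consonant (> 0) → illicit
/nlwu/ — violates constraint (d): syllable 1 onset /nlw/ has 3 consonants (> 2) → illicit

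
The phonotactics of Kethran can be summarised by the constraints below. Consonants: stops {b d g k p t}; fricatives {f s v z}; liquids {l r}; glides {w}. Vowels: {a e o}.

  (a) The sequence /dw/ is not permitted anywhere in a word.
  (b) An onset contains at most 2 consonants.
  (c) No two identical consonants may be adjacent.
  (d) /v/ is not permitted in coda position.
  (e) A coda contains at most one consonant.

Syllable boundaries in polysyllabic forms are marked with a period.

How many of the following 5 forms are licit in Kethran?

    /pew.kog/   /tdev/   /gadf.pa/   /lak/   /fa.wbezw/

/pew.kog/ — σ1 onset /p/, coda /w/ ok; σ2 onset /k/, coda /g/ ok → licit
/tdev/ — violates constraint (d): syllable 1 coda contains /v/ → illicit
/gadf.pa/ — violates constraint (e): syllable 1 coda /df/ has 2 consonants (> 1) → illicit
/lak/ — σ1 onset /l/, coda /k/ ok → licit
/fa.wbezw/ — violates constraint (e): syllable 2 coda /zw/ has 2 consonants (> 1) → illicit
Licit: /pew.kog/, /lak/ → 2.

2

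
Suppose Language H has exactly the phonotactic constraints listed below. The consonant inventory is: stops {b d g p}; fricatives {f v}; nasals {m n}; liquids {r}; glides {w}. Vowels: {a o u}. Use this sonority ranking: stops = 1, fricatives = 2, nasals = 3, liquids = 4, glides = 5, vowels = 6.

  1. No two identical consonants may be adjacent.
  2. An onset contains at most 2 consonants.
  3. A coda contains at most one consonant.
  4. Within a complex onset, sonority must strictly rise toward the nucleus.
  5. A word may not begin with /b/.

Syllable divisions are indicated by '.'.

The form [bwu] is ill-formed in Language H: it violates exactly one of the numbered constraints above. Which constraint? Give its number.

5

[bwu]: word begins with /b/.
This is a violation of constraint 5: "A word may not begin with /b/."
The remaining constraints (1, 2, 3, 4) are satisfied.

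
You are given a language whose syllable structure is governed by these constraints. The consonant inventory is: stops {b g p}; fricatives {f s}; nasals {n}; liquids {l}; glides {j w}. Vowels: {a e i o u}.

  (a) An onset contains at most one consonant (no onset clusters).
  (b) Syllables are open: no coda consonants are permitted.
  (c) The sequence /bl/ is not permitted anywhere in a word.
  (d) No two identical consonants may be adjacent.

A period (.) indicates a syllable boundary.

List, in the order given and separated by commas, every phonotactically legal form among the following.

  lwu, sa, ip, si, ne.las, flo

lwu — violates constraint (a): syllable 1 onset /lw/ has 2 consonants (> 1) → phonotactically illegal
sa — σ1 onset /s/, coda /∅/ ok → phonotactically legal
ip — violates constraint (b): syllable 1 coda /p/ has 1 consonant (> 0) → phonotactically illegal
si — σ1 onset /s/, coda /∅/ ok → phonotactically legal
ne.las — violates constraint (b): syllable 2 coda /s/ has 1 consonant (> 0) → phonotactically illegal
flo — violates constraint (a): syllable 1 onset /fl/ has 2 consonants (> 1) → phonotactically illegal

sa, si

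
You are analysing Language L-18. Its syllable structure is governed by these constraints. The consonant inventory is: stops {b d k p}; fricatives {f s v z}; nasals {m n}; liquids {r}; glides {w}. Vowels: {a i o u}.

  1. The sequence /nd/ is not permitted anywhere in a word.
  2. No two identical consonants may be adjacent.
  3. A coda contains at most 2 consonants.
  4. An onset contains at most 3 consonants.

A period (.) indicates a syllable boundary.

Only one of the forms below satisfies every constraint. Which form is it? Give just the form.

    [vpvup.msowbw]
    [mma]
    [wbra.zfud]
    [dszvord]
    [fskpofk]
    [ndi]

[wbra.zfud]

[vpvup.msowbw] — violates constraint 3: syllable 2 coda /wbw/ has 3 consonants (> 2) → not permitted
[mma] — violates constraint 2: adjacent identical consonants /mm/ → not permitted
[wbra.zfud] — σ1 onset /wbr/ (3C), coda /∅/ ok; σ2 onset /zf/ (2C), coda /d/ ok → permitted
[dszvord] — violates constraint 4: syllable 1 onset /dszv/ has 4 consonants (> 3) → not permitted
[fskpofk] — violates constraint 4: syllable 1 onset /fskp/ has 4 consonants (> 3) → not permitted
[ndi] — violates constraint 1: contains banned sequence /nd/ → not permitted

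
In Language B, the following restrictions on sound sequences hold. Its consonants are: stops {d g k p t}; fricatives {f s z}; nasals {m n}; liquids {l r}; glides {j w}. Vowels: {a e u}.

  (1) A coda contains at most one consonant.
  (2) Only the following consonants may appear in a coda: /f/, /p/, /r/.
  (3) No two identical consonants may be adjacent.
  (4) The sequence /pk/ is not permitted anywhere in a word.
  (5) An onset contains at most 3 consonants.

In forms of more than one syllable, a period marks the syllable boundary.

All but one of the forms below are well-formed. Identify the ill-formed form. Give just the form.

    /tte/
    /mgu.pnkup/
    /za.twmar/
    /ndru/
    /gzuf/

/tte/ — violates constraint 3: adjacent identical consonants /tt/ → ill-formed
/mgu.pnkup/ — σ1 onset /mg/ (2C), coda /∅/ ok; σ2 onset /pnk/ (3C), coda /p/ ok → well-formed
/za.twmar/ — σ1 onset /z/, coda /∅/ ok; σ2 onset /twm/ (3C), coda /r/ ok → well-formed
/ndru/ — σ1 onset /ndr/ (3C), coda /∅/ ok → well-formed
/gzuf/ — σ1 onset /gz/ (2C), coda /f/ ok → well-formed

/tte/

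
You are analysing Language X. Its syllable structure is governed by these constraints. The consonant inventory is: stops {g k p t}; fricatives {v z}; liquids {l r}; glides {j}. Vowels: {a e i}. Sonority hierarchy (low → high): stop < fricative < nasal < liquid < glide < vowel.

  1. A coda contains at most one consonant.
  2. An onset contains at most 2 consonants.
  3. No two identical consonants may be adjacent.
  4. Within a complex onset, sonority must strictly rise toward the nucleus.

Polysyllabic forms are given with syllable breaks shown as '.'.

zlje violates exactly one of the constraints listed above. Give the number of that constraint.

2

zlje: syllable 1 onset /zlj/ has 3 consonants (> 2).
This is a violation of constraint 2: "An onset contains at most 2 consonants."
The remaining constraints (1, 3, 4) are satisfied.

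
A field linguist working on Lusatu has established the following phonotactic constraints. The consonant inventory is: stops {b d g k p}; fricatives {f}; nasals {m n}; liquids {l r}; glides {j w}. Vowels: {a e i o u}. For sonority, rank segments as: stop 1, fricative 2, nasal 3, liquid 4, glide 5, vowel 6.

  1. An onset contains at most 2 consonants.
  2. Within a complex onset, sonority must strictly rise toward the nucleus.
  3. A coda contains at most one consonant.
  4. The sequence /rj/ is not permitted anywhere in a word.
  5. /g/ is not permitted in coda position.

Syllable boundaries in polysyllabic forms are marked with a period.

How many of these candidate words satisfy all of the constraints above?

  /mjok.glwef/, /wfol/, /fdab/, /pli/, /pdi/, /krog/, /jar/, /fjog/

2

/mjok.glwef/ — violates constraint 1: syllable 2 onset /glw/ has 3 consonants (> 2) → not permitted
/wfol/ — violates constraint 2: syllable 1 onset /wf/: /w/ (glide, 5) → /f/ (fricative, 2) does not rise → not permitted
/fdab/ — violates constraint 2: syllable 1 onset /fd/: /f/ (fricative, 2) → /d/ (stop, 1) does not rise → not permitted
/pli/ — σ1 onset /pl/ (1→4 rises), coda /∅/ ok → permitted
/pdi/ — violates constraint 2: syllable 1 onset /pd/: /p/ (stop, 1) → /d/ (stop, 1) does not rise → not permitted
/krog/ — violates constraint 5: syllable 1 coda contains /g/ → not permitted
/jar/ — σ1 onset /j/, coda /r/ ok → permitted
/fjog/ — violates constraint 5: syllable 1 coda contains /g/ → not permitted
Permitted: /pli/, /jar/ → 2.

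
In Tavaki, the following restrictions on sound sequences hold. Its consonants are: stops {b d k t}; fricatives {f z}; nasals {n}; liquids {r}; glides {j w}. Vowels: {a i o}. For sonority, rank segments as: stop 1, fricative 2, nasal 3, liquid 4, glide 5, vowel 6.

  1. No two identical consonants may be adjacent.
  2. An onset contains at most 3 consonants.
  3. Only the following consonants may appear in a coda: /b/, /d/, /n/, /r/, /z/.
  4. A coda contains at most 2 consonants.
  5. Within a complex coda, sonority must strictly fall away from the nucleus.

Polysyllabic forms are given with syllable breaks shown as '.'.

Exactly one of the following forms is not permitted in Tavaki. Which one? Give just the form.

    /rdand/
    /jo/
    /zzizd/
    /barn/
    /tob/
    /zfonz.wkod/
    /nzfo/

/rdand/ — σ1 onset /rd/ (2C), coda /nd/ (3→1 falls) ok → permitted
/jo/ — σ1 onset /j/, coda /∅/ ok → permitted
/zzizd/ — violates constraint 1: adjacent identical consonants /zz/ → not permitted
/barn/ — σ1 onset /b/, coda /rn/ (4→3 falls) ok → permitted
/tob/ — σ1 onset /t/, coda /b/ ok → permitted
/zfonz.wkod/ — σ1 onset /zf/ (2C), coda /nz/ (3→2 falls) ok; σ2 onset /wk/ (2C), coda /d/ ok → permitted
/nzfo/ — σ1 onset /nzf/ (3C), coda /∅/ ok → permitted

/zzizd/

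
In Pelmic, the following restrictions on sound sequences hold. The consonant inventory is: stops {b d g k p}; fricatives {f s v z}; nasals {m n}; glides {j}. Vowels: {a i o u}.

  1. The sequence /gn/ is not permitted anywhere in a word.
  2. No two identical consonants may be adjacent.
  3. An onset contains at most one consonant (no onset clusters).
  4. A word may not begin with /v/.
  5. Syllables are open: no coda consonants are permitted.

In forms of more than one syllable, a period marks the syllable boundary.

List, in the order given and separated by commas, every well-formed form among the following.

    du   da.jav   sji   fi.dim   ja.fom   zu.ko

du, zu.ko

du — σ1 onset /d/, coda /∅/ ok → well-formed
da.jav — violates constraint 5: syllable 2 coda /v/ has 1 consonant (> 0) → ill-formed
sji — violates constraint 3: syllable 1 onset /sj/ has 2 consonants (> 1) → ill-formed
fi.dim — violates constraint 5: syllable 2 coda /m/ has 1 consonant (> 0) → ill-formed
ja.fom — violates constraint 5: syllable 2 coda /m/ has 1 consonant (> 0) → ill-formed
zu.ko — σ1 onset /z/, coda /∅/ ok; σ2 onset /k/, coda /∅/ ok → well-formed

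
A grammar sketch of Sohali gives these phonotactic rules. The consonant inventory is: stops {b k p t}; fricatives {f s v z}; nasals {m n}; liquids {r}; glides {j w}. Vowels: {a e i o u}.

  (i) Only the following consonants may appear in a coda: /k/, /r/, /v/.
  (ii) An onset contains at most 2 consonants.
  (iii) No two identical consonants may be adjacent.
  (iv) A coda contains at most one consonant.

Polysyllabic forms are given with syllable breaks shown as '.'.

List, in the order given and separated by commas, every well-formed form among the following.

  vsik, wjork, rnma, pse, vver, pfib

vsik — σ1 onset /vs/ (2C), coda /k/ ok → well-formed
wjork — violates constraint (iv): syllable 1 coda /rk/ has 2 consonants (> 1) → ill-formed
rnma — violates constraint (ii): syllable 1 onset /rnm/ has 3 consonants (> 2) → ill-formed
pse — σ1 onset /ps/ (2C), coda /∅/ ok → well-formed
vver — violates constraint (iii): adjacent identical consonants /vv/ → ill-formed
pfib — violates constraint (i): syllable 1 coda contains /b/, which is not a licensed coda consonant → ill-formed

vsik, pse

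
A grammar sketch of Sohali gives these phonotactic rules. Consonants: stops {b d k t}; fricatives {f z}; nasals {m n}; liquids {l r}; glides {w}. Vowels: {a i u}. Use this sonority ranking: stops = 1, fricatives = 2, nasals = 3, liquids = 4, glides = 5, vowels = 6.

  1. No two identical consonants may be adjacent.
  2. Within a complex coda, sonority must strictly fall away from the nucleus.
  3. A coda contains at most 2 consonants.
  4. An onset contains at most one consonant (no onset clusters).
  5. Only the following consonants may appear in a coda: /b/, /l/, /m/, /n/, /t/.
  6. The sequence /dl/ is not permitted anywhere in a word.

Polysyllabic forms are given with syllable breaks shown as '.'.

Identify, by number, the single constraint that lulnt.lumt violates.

3

lulnt.lumt: syllable 1 coda /lnt/ has 3 consonants (> 2).
This is a violation of constraint 3: "A coda contains at most 2 consonants."
The remaining constraints (1, 2, 4, 5, 6) are satisfied.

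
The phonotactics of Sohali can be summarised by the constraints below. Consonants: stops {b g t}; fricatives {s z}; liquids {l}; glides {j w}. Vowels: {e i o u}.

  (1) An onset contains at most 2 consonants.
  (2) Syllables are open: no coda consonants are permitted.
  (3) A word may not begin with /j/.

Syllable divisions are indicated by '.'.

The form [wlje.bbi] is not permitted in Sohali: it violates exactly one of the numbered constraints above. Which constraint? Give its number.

[wlje.bbi]: syllable 1 onset /wlj/ has 3 consonants (> 2).
This is a violation of constraint 1: "An onset contains at most 2 consonants."
The remaining constraints (2, 3) are satisfied.

1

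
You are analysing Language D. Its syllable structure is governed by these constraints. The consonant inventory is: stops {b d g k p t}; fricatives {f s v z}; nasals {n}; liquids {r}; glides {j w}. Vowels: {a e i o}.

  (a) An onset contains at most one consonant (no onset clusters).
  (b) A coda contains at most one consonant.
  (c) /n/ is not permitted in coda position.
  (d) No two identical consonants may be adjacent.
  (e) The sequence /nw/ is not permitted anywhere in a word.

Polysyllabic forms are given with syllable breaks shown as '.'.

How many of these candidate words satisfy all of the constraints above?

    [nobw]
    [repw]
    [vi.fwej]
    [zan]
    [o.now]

1

[nobw] — violates constraint (b): syllable 1 coda /bw/ has 2 consonants (> 1) → ill-formed
[repw] — violates constraint (b): syllable 1 coda /pw/ has 2 consonants (> 1) → ill-formed
[vi.fwej] — violates constraint (a): syllable 2 onset /fw/ has 2 consonants (> 1) → ill-formed
[zan] — violates constraint (c): syllable 1 coda contains /n/ → ill-formed
[o.now] — σ1 onset /∅/, coda /∅/ ok; σ2 onset /n/, coda /w/ ok → well-formed
Well-formed: [o.now] → 1.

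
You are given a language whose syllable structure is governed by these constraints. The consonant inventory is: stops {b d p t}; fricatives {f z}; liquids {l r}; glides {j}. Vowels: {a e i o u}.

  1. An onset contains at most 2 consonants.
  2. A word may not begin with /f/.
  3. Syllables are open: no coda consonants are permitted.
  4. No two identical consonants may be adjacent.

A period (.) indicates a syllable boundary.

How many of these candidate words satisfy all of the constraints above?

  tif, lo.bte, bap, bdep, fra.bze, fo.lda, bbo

1

tif — violates constraint 3: syllable 1 coda /f/ has 1 consonant (> 0) → ill-formed
lo.bte — σ1 onset /l/, coda /∅/ ok; σ2 onset /bt/ (2C), coda /∅/ ok → well-formed
bap — violates constraint 3: syllable 1 coda /p/ has 1 consonant (> 0) → ill-formed
bdep — violates constraint 3: syllable 1 coda /p/ has 1 consonant (> 0) → ill-formed
fra.bze — violates constraint 2: word begins with /f/ → ill-formed
fo.lda — violates constraint 2: word begins with /f/ → ill-formed
bbo — violates constraint 4: adjacent identical consonants /bb/ → ill-formed
Well-formed: lo.bte → 1.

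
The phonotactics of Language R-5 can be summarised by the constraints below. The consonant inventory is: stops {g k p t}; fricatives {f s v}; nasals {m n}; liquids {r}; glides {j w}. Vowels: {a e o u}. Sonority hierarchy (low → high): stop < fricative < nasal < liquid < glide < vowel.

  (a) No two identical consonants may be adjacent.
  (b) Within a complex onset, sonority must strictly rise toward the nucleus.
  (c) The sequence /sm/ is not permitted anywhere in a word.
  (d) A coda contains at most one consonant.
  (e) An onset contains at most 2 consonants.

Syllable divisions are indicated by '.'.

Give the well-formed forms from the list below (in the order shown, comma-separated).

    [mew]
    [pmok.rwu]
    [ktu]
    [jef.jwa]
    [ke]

[mew] — σ1 onset /m/, coda /w/ ok → well-formed
[pmok.rwu] — σ1 onset /pm/ (1→3 rises), coda /k/ ok; σ2 onset /rw/ (4→5 rises), coda /∅/ ok → well-formed
[ktu] — violates constraint (b): syllable 1 onset /kt/: /k/ (stop, 1) → /t/ (stop, 1) does not rise → ill-formed
[jef.jwa] — violates constraint (b): syllable 2 onset /jw/: /j/ (glide, 5) → /w/ (glide, 5) does not rise → ill-formed
[ke] — σ1 onset /k/, coda /∅/ ok → well-formed

[mew], [pmok.rwu], [ke]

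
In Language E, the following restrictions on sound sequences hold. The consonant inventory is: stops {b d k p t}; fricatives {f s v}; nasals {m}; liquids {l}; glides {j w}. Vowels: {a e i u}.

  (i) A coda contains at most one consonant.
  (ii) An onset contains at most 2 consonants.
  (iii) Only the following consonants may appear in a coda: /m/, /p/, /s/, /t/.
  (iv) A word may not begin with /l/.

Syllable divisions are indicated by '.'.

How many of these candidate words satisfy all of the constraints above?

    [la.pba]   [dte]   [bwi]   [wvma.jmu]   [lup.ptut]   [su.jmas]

[la.pba] — violates constraint (iv): word begins with /l/ → not permitted
[dte] — σ1 onset /dt/ (2C), coda /∅/ ok → permitted
[bwi] — σ1 onset /bw/ (2C), coda /∅/ ok → permitted
[wvma.jmu] — violates constraint (ii): syllable 1 onset /wvm/ has 3 consonants (> 2) → not permitted
[lup.ptut] — violates constraint (iv): word begins with /l/ → not permitted
[su.jmas] — σ1 onset /s/, coda /∅/ ok; σ2 onset /jm/ (2C), coda /s/ ok → permitted
Permitted: [dte], [bwi], [su.jmas] → 3.

3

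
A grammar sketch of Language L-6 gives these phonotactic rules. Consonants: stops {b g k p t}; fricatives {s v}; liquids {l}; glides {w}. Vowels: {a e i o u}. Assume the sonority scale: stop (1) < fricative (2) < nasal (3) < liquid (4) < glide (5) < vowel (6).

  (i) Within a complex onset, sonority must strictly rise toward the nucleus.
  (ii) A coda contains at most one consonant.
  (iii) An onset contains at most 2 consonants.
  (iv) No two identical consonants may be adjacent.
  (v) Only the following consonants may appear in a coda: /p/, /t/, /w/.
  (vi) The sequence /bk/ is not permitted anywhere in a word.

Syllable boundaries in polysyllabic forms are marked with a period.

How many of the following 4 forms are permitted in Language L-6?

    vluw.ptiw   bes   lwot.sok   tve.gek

vluw.ptiw — violates constraint (i): syllable 2 onset /pt/: /p/ (stop, 1) → /t/ (stop, 1) does not rise → not permitted
bes — violates constraint (v): syllable 1 coda contains /s/, which is not a licensed coda consonant → not permitted
lwot.sok — violates constraint (v): syllable 2 coda contains /k/, which is not a licensed coda consonant → not permitted
tve.gek — violates constraint (v): syllable 2 coda contains /k/, which is not a licensed coda consonant → not permitted
No form is permitted → 0.

0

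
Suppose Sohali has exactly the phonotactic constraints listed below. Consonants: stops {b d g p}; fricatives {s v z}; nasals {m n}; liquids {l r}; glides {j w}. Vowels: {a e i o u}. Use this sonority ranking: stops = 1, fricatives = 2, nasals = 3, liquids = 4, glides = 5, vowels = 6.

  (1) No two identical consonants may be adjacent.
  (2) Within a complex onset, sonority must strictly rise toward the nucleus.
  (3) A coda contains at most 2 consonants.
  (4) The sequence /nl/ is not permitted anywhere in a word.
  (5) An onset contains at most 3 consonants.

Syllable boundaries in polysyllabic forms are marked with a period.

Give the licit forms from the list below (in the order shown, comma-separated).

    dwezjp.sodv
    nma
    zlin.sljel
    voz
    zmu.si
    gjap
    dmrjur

zlin.sljel, voz, zmu.si, gjap

dwezjp.sodv — violates constraint 3: syllable 1 coda /zjp/ has 3 consonants (> 2) → illicit
nma — violates constraint 2: syllable 1 onset /nm/: /n/ (nasal, 3) → /m/ (nasal, 3) does not rise → illicit
zlin.sljel — σ1 onset /zl/ (2→4 rises), coda /n/ ok; σ2 onset /slj/ (2→4→5 rises), coda /l/ ok → licit
voz — σ1 onset /v/, coda /z/ ok → licit
zmu.si — σ1 onset /zm/ (2→3 rises), coda /∅/ ok; σ2 onset /s/, coda /∅/ ok → licit
gjap — σ1 onset /gj/ (1→5 rises), coda /p/ ok → licit
dmrjur — violates constraint 5: syllable 1 onset /dmrj/ has 4 consonants (> 3) → illicit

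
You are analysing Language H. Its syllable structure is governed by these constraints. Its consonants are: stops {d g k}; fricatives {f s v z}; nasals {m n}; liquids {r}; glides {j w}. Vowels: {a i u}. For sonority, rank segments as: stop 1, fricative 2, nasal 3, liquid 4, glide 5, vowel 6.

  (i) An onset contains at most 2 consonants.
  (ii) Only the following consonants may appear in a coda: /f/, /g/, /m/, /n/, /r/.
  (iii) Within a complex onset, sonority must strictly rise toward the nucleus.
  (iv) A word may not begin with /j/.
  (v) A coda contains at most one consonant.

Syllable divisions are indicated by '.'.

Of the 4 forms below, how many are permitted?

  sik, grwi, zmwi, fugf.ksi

0

sik — violates constraint (ii): syllable 1 coda contains /k/, which is not a licensed coda consonant → not permitted
grwi — violates constraint (i): syllable 1 onset /grw/ has 3 consonants (> 2) → not permitted
zmwi — violates constraint (i): syllable 1 onset /zmw/ has 3 consonants (> 2) → not permitted
fugf.ksi — violates constraint (v): syllable 1 coda /gf/ has 2 consonants (> 1) → not permitted
No form is permitted → 0.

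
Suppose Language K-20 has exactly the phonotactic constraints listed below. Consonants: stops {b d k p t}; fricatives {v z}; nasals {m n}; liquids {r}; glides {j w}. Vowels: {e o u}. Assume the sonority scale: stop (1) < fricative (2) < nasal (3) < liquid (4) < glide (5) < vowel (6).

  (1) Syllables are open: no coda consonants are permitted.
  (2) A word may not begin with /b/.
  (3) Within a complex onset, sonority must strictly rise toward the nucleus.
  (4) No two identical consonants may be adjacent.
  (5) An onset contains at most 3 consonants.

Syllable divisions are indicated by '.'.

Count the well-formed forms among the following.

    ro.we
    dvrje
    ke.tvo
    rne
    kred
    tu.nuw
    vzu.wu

2

ro.we — σ1 onset /r/, coda /∅/ ok; σ2 onset /w/, coda /∅/ ok → well-formed
dvrje — violates constraint 5: syllable 1 onset /dvrj/ has 4 consonants (> 3) → ill-formed
ke.tvo — σ1 onset /k/, coda /∅/ ok; σ2 onset /tv/ (1→2 rises), coda /∅/ ok → well-formed
rne — violates constraint 3: syllable 1 onset /rn/: /r/ (liquid, 4) → /n/ (nasal, 3) does not rise → ill-formed
kred — violates constraint 1: syllable 1 coda /d/ has 1 consonant (> 0) → ill-formed
tu.nuw — violates constraint 1: syllable 2 coda /w/ has 1 consonant (> 0) → ill-formed
vzu.wu — violates constraint 3: syllable 1 onset /vz/: /v/ (fricative, 2) → /z/ (fricative, 2) does not rise → ill-formed
Well-formed: ro.we, ke.tvo → 2.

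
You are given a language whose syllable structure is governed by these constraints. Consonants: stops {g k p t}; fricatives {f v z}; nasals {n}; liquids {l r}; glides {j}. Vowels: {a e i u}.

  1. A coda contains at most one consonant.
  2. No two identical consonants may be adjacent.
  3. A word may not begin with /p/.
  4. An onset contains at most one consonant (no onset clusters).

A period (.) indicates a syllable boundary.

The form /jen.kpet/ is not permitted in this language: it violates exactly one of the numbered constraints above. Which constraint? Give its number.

/jen.kpet/: syllable 2 onset /kp/ has 2 consonants (> 1).
This is a violation of constraint 4: "An onset contains at most one consonant (no onset clusters)."
The remaining constraints (1, 2, 3) are satisfied.

4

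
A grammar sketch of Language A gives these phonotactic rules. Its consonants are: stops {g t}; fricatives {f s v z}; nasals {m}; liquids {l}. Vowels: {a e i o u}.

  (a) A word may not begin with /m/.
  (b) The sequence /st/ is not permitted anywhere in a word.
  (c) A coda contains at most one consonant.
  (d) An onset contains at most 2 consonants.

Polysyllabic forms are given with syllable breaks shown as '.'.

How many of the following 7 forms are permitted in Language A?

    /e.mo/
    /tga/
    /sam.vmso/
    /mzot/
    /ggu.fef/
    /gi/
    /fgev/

5

/e.mo/ — σ1 onset /∅/, coda /∅/ ok; σ2 onset /m/, coda /∅/ ok → permitted
/tga/ — σ1 onset /tg/ (2C), coda /∅/ ok → permitted
/sam.vmso/ — violates constraint (d): syllable 2 onset /vms/ has 3 consonants (> 2) → not permitted
/mzot/ — violates constraint (a): word begins with /m/ → not permitted
/ggu.fef/ — σ1 onset /gg/ (2C), coda /∅/ ok; σ2 onset /f/, coda /f/ ok → permitted
/gi/ — σ1 onset /g/, coda /∅/ ok → permitted
/fgev/ — σ1 onset /fg/ (2C), coda /v/ ok → permitted
Permitted: /e.mo/, /tga/, /ggu.fef/, /gi/, /fgev/ → 5.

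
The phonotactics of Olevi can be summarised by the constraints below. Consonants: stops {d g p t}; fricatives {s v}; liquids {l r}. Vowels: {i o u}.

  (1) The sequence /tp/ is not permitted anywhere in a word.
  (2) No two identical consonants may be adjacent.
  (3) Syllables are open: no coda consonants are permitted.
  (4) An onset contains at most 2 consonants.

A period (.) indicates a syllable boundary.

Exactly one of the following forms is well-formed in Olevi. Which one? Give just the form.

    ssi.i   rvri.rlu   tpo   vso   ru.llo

ssi.i — violates constraint 2: adjacent identical consonants /ss/ → ill-formed
rvri.rlu — violates constraint 4: syllable 1 onset /rvr/ has 3 consonants (> 2) → ill-formed
tpo — violates constraint 1: contains banned sequence /tp/ → ill-formed
vso — σ1 onset /vs/ (2C), coda /∅/ ok → well-formed
ru.llo — violates constraint 2: adjacent identical consonants /ll/ → ill-formed

vso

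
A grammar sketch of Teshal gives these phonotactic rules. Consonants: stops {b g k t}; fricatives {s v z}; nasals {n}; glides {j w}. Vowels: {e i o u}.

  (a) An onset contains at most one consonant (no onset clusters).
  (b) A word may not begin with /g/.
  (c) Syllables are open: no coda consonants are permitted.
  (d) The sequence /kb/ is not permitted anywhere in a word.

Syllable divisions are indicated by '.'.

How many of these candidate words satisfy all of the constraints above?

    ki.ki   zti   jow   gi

ki.ki — σ1 onset /k/, coda /∅/ ok; σ2 onset /k/, coda /∅/ ok → permitted
zti — violates constraint (a): syllable 1 onset /zt/ has 2 consonants (> 1) → not permitted
jow — violates constraint (c): syllable 1 coda /w/ has 1 consonant (> 0) → not permitted
gi — violates constraint (b): word begins with /g/ → not permitted
Permitted: ki.ki → 1.

1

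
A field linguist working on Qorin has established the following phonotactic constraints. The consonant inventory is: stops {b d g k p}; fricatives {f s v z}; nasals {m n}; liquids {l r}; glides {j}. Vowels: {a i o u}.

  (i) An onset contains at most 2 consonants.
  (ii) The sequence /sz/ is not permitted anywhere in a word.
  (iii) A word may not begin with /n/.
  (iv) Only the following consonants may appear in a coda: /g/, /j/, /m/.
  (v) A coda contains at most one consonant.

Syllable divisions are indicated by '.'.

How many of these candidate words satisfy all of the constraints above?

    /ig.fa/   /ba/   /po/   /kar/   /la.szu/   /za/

/ig.fa/ — σ1 onset /∅/, coda /g/ ok; σ2 onset /f/, coda /∅/ ok → phonotactically legal
/ba/ — σ1 onset /b/, coda /∅/ ok → phonotactically legal
/po/ — σ1 onset /p/, coda /∅/ ok → phonotactically legal
/kar/ — violates constraint (iv): syllable 1 coda contains /r/, which is not a licensed coda consonant → phonotactically illegal
/la.szu/ — violates constraint (ii): contains banned sequence /sz/ → phonotactically illegal
/za/ — σ1 onset /z/, coda /∅/ ok → phonotactically legal
Phonotactically legal: /ig.fa/, /ba/, /po/, /za/ → 4.

4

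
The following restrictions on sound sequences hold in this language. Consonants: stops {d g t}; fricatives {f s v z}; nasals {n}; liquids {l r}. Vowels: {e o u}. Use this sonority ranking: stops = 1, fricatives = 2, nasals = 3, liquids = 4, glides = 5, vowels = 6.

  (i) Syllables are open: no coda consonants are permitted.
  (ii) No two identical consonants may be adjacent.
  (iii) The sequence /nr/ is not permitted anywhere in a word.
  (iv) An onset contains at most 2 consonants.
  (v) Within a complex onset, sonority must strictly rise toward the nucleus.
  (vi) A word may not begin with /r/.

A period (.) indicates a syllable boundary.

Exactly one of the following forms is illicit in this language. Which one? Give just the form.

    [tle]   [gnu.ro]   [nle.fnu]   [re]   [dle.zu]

[re]

[tle] — σ1 onset /tl/ (1→4 rises), coda /∅/ ok → licit
[gnu.ro] — σ1 onset /gn/ (1→3 rises), coda /∅/ ok; σ2 onset /r/, coda /∅/ ok → licit
[nle.fnu] — σ1 onset /nl/ (3→4 rises), coda /∅/ ok; σ2 onset /fn/ (2→3 rises), coda /∅/ ok → licit
[re] — violates constraint (vi): word begins with /r/ → illicit
[dle.zu] — σ1 onset /dl/ (1→4 rises), coda /∅/ ok; σ2 onset /z/, coda /∅/ ok → licit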